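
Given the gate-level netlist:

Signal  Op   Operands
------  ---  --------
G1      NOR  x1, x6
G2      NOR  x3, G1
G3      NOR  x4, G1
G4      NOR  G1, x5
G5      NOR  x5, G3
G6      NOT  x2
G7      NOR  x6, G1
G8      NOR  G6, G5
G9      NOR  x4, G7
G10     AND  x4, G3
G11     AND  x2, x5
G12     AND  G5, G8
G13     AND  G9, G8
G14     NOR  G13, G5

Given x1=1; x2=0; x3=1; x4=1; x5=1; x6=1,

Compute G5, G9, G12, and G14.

G5 = 0, G9 = 0, G12 = 0, G14 = 1

G1 = x1 NOR x6 = 1 NOR 1 = 0
G3 = x4 NOR G1 = 1 NOR 0 = 0
G5 = x5 NOR G3 = 1 NOR 0 = 0
G6 = NOT x2 = NOT 0 = 1
G7 = x6 NOR G1 = 1 NOR 0 = 0
G8 = G6 NOR G5 = 1 NOR 0 = 0
G9 = x4 NOR G7 = 1 NOR 0 = 0
G12 = G5 AND G8 = 0 AND 0 = 0
G13 = G9 AND G8 = 0 AND 0 = 0
G14 = G13 NOR G5 = 0 NOR 0 = 1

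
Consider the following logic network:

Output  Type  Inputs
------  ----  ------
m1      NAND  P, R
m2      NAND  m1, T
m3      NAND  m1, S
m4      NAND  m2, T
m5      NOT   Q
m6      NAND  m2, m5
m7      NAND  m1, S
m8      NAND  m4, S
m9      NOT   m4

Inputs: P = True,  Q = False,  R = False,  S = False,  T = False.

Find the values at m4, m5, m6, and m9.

m4 = True, m5 = True, m6 = False, m9 = False

m1 = P NAND R = True NAND False = True
m2 = m1 NAND T = True NAND False = True
m4 = m2 NAND T = True NAND False = True
m5 = NOT Q = NOT False = True
m6 = m2 NAND m5 = True NAND True = False
m9 = NOT m4 = NOT True = False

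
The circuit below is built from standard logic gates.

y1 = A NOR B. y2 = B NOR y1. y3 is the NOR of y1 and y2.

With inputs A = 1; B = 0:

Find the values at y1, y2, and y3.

y1 = 0, y2 = 1, y3 = 0

y1 = A NOR B = 1 NOR 0 = 0
y2 = B NOR y1 = 0 NOR 0 = 1
y3 = y1 NOR y2 = 0 NOR 1 = 0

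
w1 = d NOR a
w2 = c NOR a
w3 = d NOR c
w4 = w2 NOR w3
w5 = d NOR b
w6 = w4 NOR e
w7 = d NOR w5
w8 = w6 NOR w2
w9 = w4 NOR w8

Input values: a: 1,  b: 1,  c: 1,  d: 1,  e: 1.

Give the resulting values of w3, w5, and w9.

w2 = c NOR a = 1 NOR 1 = 0
w3 = d NOR c = 1 NOR 1 = 0
w4 = w2 NOR w3 = 0 NOR 0 = 1
w5 = d NOR b = 1 NOR 1 = 0
w6 = w4 NOR e = 1 NOR 1 = 0
w8 = w6 NOR w2 = 0 NOR 0 = 1
w9 = w4 NOR w8 = 1 NOR 1 = 0

w3 = 0, w5 = 0, w9 = 0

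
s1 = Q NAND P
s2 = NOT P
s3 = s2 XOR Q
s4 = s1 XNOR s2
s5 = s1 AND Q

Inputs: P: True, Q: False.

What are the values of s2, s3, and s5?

s1 = Q NAND P = False NAND True = True
s2 = NOT P = NOT True = False
s3 = s2 XOR Q = False XOR False = False
s5 = s1 AND Q = True AND False = False

s2 = False  s3 = False  s5 = False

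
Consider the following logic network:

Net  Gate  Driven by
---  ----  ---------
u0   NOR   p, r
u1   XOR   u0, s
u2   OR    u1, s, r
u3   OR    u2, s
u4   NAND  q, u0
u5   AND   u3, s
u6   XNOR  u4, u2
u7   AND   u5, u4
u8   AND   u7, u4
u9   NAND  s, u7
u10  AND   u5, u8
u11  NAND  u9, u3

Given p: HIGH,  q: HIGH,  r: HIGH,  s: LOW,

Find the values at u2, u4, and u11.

u0 = p NOR r = HIGH NOR HIGH = LOW
u1 = u0 XOR s = LOW XOR LOW = LOW
u2 = u1 OR s OR r = LOW OR LOW OR HIGH = HIGH
u3 = u2 OR s = HIGH OR LOW = HIGH
u4 = q NAND u0 = HIGH NAND LOW = HIGH
u5 = u3 AND s = HIGH AND LOW = LOW
u7 = u5 AND u4 = LOW AND HIGH = LOW
u9 = s NAND u7 = LOW NAND LOW = HIGH
u11 = u9 NAND u3 = HIGH NAND HIGH = LOW

u2 = HIGH  u4 = HIGH  u11 = LOW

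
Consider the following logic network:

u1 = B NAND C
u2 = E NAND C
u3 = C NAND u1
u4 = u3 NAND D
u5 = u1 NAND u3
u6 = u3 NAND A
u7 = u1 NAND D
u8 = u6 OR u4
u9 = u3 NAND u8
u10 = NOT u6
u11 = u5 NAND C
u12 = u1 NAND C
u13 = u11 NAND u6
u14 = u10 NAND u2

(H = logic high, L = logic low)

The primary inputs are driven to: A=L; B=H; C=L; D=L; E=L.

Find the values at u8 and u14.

u1 = B NAND C = H NAND L = H
u2 = E NAND C = L NAND L = H
u3 = C NAND u1 = L NAND H = H
u4 = u3 NAND D = H NAND L = H
u6 = u3 NAND A = H NAND L = H
u8 = u6 OR u4 = H OR H = H
u10 = NOT u6 = NOT H = L
u14 = u10 NAND u2 = L NAND H = H

u8 = H; u14 = H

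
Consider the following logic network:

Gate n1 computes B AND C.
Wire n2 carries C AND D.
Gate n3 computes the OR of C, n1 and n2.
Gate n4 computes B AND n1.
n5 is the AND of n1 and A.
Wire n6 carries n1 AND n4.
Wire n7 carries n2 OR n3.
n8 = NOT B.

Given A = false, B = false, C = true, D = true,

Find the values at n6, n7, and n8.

n6 = false, n7 = true, n8 = true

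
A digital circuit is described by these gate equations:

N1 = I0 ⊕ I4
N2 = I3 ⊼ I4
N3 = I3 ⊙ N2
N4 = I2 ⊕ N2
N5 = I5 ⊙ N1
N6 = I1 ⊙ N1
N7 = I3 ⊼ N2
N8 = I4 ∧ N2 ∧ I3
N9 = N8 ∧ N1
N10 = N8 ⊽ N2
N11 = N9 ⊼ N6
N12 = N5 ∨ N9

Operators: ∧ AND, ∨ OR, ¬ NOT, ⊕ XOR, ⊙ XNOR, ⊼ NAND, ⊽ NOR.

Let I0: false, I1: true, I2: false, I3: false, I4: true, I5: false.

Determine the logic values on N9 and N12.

N1 = I0 XOR I4 = false XOR true = true
N2 = I3 NAND I4 = false NAND true = true
N5 = I5 XNOR N1 = false XNOR true = false
N8 = I4 AND N2 AND I3 = true AND true AND false = false
N9 = N8 AND N1 = false AND true = false
N12 = N5 OR N9 = false OR false = false

N9 = false  N12 = false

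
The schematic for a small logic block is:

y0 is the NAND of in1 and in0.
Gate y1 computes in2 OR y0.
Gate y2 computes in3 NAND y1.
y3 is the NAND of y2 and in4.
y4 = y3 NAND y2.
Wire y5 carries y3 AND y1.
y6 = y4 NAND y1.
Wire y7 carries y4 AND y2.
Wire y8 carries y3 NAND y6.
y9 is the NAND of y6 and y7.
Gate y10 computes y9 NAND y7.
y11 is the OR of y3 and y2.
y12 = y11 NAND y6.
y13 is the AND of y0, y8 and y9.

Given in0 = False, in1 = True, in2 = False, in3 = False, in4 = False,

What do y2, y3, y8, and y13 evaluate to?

y2 = True  y3 = True  y8 = False  y13 = False

y0 = in1 NAND in0 = True NAND False = True
y1 = in2 OR y0 = False OR True = True
y2 = in3 NAND y1 = False NAND True = True
y3 = y2 NAND in4 = True NAND False = True
y4 = y3 NAND y2 = True NAND True = False
y6 = y4 NAND y1 = False NAND True = True
y7 = y4 AND y2 = False AND True = False
y8 = y3 NAND y6 = True NAND True = False
y9 = y6 NAND y7 = True NAND False = True
y13 = y0 AND y8 AND y9 = True AND False AND True = False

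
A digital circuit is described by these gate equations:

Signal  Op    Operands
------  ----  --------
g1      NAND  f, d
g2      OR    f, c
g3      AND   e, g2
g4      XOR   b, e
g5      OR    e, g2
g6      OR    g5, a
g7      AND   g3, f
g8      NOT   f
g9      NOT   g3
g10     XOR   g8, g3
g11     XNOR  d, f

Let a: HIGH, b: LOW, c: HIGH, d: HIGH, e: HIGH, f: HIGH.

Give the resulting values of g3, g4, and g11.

g2 = f OR c = HIGH OR HIGH = HIGH
g3 = e AND g2 = HIGH AND HIGH = HIGH
g4 = b XOR e = LOW XOR HIGH = HIGH
g11 = d XNOR f = HIGH XNOR HIGH = HIGH

g3 = HIGH; g4 = HIGH; g11 = HIGH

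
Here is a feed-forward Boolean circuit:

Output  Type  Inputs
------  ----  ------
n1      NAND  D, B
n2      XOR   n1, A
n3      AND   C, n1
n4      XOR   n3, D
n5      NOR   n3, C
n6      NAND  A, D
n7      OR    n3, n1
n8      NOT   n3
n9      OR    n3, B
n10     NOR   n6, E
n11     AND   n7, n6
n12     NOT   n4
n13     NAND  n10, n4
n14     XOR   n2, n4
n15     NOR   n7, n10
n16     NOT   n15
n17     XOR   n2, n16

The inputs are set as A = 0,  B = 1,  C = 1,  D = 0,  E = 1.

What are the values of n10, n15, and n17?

n1 = D NAND B = 0 NAND 1 = 1
n2 = n1 XOR A = 1 XOR 0 = 1
n3 = C AND n1 = 1 AND 1 = 1
n6 = A NAND D = 0 NAND 0 = 1
n7 = n3 OR n1 = 1 OR 1 = 1
n10 = n6 NOR E = 1 NOR 1 = 0
n15 = n7 NOR n10 = 1 NOR 0 = 0
n16 = NOT n15 = NOT 0 = 1
n17 = n2 XOR n16 = 1 XOR 1 = 0

n10 = 0, n15 = 0, n17 = 0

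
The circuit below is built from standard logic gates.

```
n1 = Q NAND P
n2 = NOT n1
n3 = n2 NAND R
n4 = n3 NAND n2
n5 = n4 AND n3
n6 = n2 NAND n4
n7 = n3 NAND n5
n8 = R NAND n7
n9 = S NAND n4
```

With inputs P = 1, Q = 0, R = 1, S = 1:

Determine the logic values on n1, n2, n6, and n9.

n1 = 1  n2 = 0  n6 = 1  n9 = 0

n1 = Q NAND P = 0 NAND 1 = 1
n2 = NOT n1 = NOT 1 = 0
n3 = n2 NAND R = 0 NAND 1 = 1
n4 = n3 NAND n2 = 1 NAND 0 = 1
n6 = n2 NAND n4 = 0 NAND 1 = 1
n9 = S NAND n4 = 1 NAND 1 = 0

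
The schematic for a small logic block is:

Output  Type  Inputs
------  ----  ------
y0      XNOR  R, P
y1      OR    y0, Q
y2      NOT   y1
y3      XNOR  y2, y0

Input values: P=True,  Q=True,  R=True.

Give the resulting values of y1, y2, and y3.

y0 = R XNOR P = True XNOR True = True
y1 = y0 OR Q = True OR True = True
y2 = NOT y1 = NOT True = False
y3 = y2 XNOR y0 = False XNOR True = False

y1 = True; y2 = False; y3 = False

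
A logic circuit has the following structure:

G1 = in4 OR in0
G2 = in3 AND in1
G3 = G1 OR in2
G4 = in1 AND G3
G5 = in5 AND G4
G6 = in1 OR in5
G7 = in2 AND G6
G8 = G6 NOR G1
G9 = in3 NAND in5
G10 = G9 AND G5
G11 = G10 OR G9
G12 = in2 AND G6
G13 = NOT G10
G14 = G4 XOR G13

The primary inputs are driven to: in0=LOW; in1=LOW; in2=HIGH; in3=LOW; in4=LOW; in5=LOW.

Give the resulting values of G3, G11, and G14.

G1 = in4 OR in0 = LOW OR LOW = LOW
G3 = G1 OR in2 = LOW OR HIGH = HIGH
G4 = in1 AND G3 = LOW AND HIGH = LOW
G5 = in5 AND G4 = LOW AND LOW = LOW
G9 = in3 NAND in5 = LOW NAND LOW = HIGH
G10 = G9 AND G5 = HIGH AND LOW = LOW
G11 = G10 OR G9 = LOW OR HIGH = HIGH
G13 = NOT G10 = NOT LOW = HIGH
G14 = G4 XOR G13 = LOW XOR HIGH = HIGH

G3 = HIGH, G11 = HIGH, G14 = HIGH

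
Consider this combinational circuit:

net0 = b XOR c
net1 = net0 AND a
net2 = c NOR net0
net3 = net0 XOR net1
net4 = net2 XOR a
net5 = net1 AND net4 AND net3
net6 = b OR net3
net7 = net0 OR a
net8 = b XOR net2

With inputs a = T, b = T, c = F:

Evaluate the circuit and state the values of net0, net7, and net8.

net0 = b XOR c = T XOR F = T
net2 = c NOR net0 = F NOR T = F
net7 = net0 OR a = T OR T = T
net8 = b XOR net2 = T XOR F = T

net0 = T, net7 = T, net8 = T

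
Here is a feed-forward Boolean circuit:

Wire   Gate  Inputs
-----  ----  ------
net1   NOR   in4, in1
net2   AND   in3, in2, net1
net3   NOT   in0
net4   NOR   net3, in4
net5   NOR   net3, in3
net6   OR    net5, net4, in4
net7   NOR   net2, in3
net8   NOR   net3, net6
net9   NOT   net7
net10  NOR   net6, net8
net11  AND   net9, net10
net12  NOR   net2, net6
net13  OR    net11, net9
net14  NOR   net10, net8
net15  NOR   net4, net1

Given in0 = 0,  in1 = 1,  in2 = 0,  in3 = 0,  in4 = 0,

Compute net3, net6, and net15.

net1 = in4 NOR in1 = 0 NOR 1 = 0
net3 = NOT in0 = NOT 0 = 1
net4 = net3 NOR in4 = 1 NOR 0 = 0
net5 = net3 NOR in3 = 1 NOR 0 = 0
net6 = net5 OR net4 OR in4 = 0 OR 0 OR 0 = 0
net15 = net4 NOR net1 = 0 NOR 0 = 1

net3 = 1, net6 = 0, net15 = 1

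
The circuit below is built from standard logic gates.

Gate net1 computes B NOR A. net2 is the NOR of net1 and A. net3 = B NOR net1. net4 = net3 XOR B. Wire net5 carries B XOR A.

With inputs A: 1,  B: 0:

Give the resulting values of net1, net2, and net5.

net1 = B NOR A = 0 NOR 1 = 0
net2 = net1 NOR A = 0 NOR 1 = 0
net5 = B XOR A = 0 XOR 1 = 1

net1 = 0, net2 = 0, net5 = 1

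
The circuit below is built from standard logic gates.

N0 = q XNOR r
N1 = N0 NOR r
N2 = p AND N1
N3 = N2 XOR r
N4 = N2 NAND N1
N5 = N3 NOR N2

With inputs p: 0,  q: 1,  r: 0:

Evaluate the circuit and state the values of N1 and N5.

N1 = 1  N5 = 1

N0 = q XNOR r = 1 XNOR 0 = 0
N1 = N0 NOR r = 0 NOR 0 = 1
N2 = p AND N1 = 0 AND 1 = 0
N3 = N2 XOR r = 0 XOR 0 = 0
N5 = N3 NOR N2 = 0 NOR 0 = 1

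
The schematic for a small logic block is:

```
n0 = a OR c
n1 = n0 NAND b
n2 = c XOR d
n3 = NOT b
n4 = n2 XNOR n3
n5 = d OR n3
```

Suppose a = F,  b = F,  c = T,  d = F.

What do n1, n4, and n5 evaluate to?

n0 = a OR c = F OR T = T
n1 = n0 NAND b = T NAND F = T
n2 = c XOR d = T XOR F = T
n3 = NOT b = NOT F = T
n4 = n2 XNOR n3 = T XNOR T = T
n5 = d OR n3 = F OR T = T

n1 = T, n4 = T, n5 = T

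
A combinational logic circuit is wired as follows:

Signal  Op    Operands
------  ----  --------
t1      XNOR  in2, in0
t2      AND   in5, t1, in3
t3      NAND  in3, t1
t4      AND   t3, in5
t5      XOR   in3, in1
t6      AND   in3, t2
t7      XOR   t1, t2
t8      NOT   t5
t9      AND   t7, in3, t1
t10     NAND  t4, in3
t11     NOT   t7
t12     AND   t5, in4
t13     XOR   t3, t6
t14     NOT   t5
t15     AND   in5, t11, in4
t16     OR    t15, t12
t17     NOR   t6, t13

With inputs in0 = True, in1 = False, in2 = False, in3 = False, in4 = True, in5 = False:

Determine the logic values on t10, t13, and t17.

t1 = in2 XNOR in0 = False XNOR True = False
t2 = in5 AND t1 AND in3 = False AND False AND False = False
t3 = in3 NAND t1 = False NAND False = True
t4 = t3 AND in5 = True AND False = False
t6 = in3 AND t2 = False AND False = False
t10 = t4 NAND in3 = False NAND False = True
t13 = t3 XOR t6 = True XOR False = True
t17 = t6 NOR t13 = False NOR True = False

t10 = True, t13 = True, t17 = False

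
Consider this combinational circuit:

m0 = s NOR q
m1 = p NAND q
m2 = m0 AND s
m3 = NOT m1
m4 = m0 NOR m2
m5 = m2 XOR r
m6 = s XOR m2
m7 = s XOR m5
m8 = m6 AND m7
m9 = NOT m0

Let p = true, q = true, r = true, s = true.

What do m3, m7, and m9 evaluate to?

m0 = s NOR q = true NOR true = false
m1 = p NAND q = true NAND true = false
m2 = m0 AND s = false AND true = false
m3 = NOT m1 = NOT false = true
m5 = m2 XOR r = false XOR true = true
m7 = s XOR m5 = true XOR true = false
m9 = NOT m0 = NOT false = true

m3 = true; m7 = false; m9 = true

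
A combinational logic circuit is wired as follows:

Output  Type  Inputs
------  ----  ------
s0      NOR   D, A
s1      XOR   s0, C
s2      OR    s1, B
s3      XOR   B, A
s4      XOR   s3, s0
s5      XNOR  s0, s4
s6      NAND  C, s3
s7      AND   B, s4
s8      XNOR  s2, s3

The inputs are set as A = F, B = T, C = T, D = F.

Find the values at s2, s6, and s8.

s2 = T; s6 = F; s8 = T

s0 = D NOR A = F NOR F = T
s1 = s0 XOR C = T XOR T = F
s2 = s1 OR B = F OR T = T
s3 = B XOR A = T XOR F = T
s6 = C NAND s3 = T NAND T = F
s8 = s2 XNOR s3 = T XNOR T = T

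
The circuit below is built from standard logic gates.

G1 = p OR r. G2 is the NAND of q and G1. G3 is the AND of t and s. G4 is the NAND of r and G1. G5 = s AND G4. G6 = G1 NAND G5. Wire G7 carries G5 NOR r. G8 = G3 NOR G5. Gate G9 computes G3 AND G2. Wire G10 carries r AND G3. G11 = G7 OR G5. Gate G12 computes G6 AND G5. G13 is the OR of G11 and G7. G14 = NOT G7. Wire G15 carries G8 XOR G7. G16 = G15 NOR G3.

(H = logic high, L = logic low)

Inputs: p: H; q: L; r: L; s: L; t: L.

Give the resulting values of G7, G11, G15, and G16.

G7 = H, G11 = H, G15 = L, G16 = H

G1 = p OR r = H OR L = H
G3 = t AND s = L AND L = L
G4 = r NAND G1 = L NAND H = H
G5 = s AND G4 = L AND H = L
G7 = G5 NOR r = L NOR L = H
G8 = G3 NOR G5 = L NOR L = H
G11 = G7 OR G5 = H OR L = H
G15 = G8 XOR G7 = H XOR H = L
G16 = G15 NOR G3 = L NOR L = H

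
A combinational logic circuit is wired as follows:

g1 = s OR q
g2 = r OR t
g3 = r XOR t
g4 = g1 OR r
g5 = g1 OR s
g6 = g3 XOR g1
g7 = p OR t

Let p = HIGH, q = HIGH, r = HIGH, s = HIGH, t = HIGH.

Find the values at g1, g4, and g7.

g1 = s OR q = HIGH OR HIGH = HIGH
g4 = g1 OR r = HIGH OR HIGH = HIGH
g7 = p OR t = HIGH OR HIGH = HIGH

g1 = HIGH; g4 = HIGH; g7 = HIGH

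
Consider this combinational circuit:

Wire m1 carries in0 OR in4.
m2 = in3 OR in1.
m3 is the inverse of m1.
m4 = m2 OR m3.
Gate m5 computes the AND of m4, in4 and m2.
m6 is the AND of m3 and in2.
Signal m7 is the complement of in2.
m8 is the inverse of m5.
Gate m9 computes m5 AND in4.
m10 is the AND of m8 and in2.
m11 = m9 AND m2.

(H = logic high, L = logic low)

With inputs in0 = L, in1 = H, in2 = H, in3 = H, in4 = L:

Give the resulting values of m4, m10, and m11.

m4 = H  m10 = H  m11 = L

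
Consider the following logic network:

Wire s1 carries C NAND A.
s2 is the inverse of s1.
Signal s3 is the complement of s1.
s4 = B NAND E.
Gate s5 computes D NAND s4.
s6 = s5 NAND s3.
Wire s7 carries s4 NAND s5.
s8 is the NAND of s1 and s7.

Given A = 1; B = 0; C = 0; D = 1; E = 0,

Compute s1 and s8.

s1 = 1  s8 = 0

s1 = C NAND A = 0 NAND 1 = 1
s4 = B NAND E = 0 NAND 0 = 1
s5 = D NAND s4 = 1 NAND 1 = 0
s7 = s4 NAND s5 = 1 NAND 0 = 1
s8 = s1 NAND s7 = 1 NAND 1 = 0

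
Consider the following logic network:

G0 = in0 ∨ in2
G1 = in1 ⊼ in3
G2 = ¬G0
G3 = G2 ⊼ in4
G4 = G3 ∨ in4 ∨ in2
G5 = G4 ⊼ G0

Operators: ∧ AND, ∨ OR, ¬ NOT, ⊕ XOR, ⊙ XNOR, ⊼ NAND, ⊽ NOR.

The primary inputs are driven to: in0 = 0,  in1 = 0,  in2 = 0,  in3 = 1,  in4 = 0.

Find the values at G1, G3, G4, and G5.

G0 = in0 OR in2 = 0 OR 0 = 0
G1 = in1 NAND in3 = 0 NAND 1 = 1
G2 = NOT G0 = NOT 0 = 1
G3 = G2 NAND in4 = 1 NAND 0 = 1
G4 = G3 OR in4 OR in2 = 1 OR 0 OR 0 = 1
G5 = G4 NAND G0 = 1 NAND 0 = 1

G1 = 1, G3 = 1, G4 = 1, G5 = 1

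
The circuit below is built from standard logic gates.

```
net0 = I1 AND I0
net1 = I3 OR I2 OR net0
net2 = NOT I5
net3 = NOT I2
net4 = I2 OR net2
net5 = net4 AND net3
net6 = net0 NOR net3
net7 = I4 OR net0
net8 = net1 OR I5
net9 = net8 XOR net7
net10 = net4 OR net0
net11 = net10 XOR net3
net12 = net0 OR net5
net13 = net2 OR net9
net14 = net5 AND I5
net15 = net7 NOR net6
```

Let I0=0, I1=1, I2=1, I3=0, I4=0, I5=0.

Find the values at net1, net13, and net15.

net1 = 1, net13 = 1, net15 = 0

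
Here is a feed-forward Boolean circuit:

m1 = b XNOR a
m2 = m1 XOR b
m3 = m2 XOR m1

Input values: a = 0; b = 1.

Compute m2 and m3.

m1 = b XNOR a = 1 XNOR 0 = 0
m2 = m1 XOR b = 0 XOR 1 = 1
m3 = m2 XOR m1 = 1 XOR 0 = 1

m2 = 1  m3 = 1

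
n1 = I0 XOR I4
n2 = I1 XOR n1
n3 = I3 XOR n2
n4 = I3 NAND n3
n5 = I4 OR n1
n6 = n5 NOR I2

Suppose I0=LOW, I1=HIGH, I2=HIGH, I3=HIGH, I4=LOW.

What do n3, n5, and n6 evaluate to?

n3 = LOW, n5 = LOW, n6 = LOW

n1 = I0 XOR I4 = LOW XOR LOW = LOW
n2 = I1 XOR n1 = HIGH XOR LOW = HIGH
n3 = I3 XOR n2 = HIGH XOR HIGH = LOW
n5 = I4 OR n1 = LOW OR LOW = LOW
n6 = n5 NOR I2 = LOW NOR HIGH = LOW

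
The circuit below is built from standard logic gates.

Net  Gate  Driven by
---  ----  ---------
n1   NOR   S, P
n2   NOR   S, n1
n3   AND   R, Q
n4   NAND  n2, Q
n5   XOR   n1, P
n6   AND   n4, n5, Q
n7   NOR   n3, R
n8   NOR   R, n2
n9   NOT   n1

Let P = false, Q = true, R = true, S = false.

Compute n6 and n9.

n1 = S NOR P = false NOR false = true
n2 = S NOR n1 = false NOR true = false
n4 = n2 NAND Q = false NAND true = true
n5 = n1 XOR P = true XOR false = true
n6 = n4 AND n5 AND Q = true AND true AND true = true
n9 = NOT n1 = NOT true = false

n6 = true; n9 = false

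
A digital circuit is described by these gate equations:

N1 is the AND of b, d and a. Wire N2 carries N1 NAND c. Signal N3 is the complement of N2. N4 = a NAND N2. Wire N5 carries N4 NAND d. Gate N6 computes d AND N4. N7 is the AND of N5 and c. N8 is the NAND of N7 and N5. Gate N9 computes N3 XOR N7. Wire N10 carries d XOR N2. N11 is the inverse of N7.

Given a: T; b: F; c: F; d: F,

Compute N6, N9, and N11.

N6 = F, N9 = F, N11 = T

N1 = b AND d AND a = F AND F AND T = F
N2 = N1 NAND c = F NAND F = T
N3 = NOT N2 = NOT T = F
N4 = a NAND N2 = T NAND T = F
N5 = N4 NAND d = F NAND F = T
N6 = d AND N4 = F AND F = F
N7 = N5 AND c = T AND F = F
N9 = N3 XOR N7 = F XOR F = F
N11 = NOT N7 = NOT F = T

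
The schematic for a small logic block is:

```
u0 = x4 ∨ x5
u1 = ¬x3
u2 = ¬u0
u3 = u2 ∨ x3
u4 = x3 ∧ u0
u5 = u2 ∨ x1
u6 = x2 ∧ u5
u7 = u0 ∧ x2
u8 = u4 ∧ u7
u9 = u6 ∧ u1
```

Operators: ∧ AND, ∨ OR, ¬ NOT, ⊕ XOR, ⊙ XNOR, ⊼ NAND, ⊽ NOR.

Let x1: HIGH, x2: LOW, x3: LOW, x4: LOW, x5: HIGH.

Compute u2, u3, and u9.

u0 = x4 OR x5 = LOW OR HIGH = HIGH
u1 = NOT x3 = NOT LOW = HIGH
u2 = NOT u0 = NOT HIGH = LOW
u3 = u2 OR x3 = LOW OR LOW = LOW
u5 = u2 OR x1 = LOW OR HIGH = HIGH
u6 = x2 AND u5 = LOW AND HIGH = LOW
u9 = u6 AND u1 = LOW AND HIGH = LOW

u2 = LOW  u3 = LOW  u9 = LOW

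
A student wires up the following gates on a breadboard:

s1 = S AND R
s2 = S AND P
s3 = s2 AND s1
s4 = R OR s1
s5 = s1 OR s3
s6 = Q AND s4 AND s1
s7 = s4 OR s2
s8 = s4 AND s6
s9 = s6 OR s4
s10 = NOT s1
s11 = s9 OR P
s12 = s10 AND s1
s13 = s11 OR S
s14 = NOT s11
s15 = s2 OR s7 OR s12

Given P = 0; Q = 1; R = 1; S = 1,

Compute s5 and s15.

s5 = 1  s15 = 1

s1 = S AND R = 1 AND 1 = 1
s2 = S AND P = 1 AND 0 = 0
s3 = s2 AND s1 = 0 AND 1 = 0
s4 = R OR s1 = 1 OR 1 = 1
s5 = s1 OR s3 = 1 OR 0 = 1
s7 = s4 OR s2 = 1 OR 0 = 1
s10 = NOT s1 = NOT 1 = 0
s12 = s10 AND s1 = 0 AND 1 = 0
s15 = s2 OR s7 OR s12 = 0 OR 1 OR 0 = 1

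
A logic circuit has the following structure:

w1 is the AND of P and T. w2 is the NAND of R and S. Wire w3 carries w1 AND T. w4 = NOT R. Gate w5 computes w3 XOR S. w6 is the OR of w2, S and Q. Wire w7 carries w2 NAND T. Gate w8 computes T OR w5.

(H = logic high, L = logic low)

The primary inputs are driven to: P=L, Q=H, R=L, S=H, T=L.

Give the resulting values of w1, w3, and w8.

w1 = P AND T = L AND L = L
w3 = w1 AND T = L AND L = L
w5 = w3 XOR S = L XOR H = H
w8 = T OR w5 = L OR H = H

w1 = L, w3 = L, w8 = H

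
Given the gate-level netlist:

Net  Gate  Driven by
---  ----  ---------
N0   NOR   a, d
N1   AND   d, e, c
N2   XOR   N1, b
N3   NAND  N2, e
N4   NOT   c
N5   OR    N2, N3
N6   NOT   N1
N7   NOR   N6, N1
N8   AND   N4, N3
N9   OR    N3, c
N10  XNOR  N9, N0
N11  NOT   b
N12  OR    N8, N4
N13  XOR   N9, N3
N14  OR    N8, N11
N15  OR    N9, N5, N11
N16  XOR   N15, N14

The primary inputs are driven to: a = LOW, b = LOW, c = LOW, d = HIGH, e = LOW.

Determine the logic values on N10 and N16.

N10 = LOW; N16 = LOW

N0 = a NOR d = LOW NOR HIGH = LOW
N1 = d AND e AND c = HIGH AND LOW AND LOW = LOW
N2 = N1 XOR b = LOW XOR LOW = LOW
N3 = N2 NAND e = LOW NAND LOW = HIGH
N4 = NOT c = NOT LOW = HIGH
N5 = N2 OR N3 = LOW OR HIGH = HIGH
N8 = N4 AND N3 = HIGH AND HIGH = HIGH
N9 = N3 OR c = HIGH OR LOW = HIGH
N10 = N9 XNOR N0 = HIGH XNOR LOW = LOW
N11 = NOT b = NOT LOW = HIGH
N14 = N8 OR N11 = HIGH OR HIGH = HIGH
N15 = N9 OR N5 OR N11 = HIGH OR HIGH OR HIGH = HIGH
N16 = N15 XOR N14 = HIGH XOR HIGH = LOW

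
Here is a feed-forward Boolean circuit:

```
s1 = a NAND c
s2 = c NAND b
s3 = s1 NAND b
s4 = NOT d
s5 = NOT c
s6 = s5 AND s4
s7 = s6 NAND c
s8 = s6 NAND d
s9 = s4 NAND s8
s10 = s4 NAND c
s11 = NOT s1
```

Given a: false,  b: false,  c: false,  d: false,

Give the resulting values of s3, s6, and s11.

s3 = true, s6 = true, s11 = false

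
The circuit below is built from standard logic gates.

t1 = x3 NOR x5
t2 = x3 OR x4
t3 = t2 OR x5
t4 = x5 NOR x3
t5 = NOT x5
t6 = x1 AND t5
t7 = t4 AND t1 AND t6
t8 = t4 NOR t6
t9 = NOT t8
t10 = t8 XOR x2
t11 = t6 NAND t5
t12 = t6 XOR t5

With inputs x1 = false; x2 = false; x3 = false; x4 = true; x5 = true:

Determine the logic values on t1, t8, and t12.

t1 = x3 NOR x5 = false NOR true = false
t4 = x5 NOR x3 = true NOR false = false
t5 = NOT x5 = NOT true = false
t6 = x1 AND t5 = false AND false = false
t8 = t4 NOR t6 = false NOR false = true
t12 = t6 XOR t5 = false XOR false = false

t1 = false, t8 = true, t12 = false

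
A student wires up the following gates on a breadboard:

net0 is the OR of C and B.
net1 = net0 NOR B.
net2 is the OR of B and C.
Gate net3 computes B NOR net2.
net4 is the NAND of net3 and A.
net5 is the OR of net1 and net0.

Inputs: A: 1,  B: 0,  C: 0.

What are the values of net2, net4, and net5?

net2 = 0  net4 = 0  net5 = 1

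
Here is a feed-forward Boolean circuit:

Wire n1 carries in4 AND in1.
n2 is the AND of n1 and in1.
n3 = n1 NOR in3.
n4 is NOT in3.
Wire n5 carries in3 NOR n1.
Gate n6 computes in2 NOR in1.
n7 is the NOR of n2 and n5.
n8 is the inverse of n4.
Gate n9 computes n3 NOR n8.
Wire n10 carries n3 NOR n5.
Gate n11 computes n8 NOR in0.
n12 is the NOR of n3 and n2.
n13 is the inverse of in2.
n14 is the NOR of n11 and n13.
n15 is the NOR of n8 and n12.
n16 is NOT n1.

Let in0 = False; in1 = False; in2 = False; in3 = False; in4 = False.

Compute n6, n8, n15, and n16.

n6 = True; n8 = False; n15 = True; n16 = True

n1 = in4 AND in1 = False AND False = False
n2 = n1 AND in1 = False AND False = False
n3 = n1 NOR in3 = False NOR False = True
n4 = NOT in3 = NOT False = True
n6 = in2 NOR in1 = False NOR False = True
n8 = NOT n4 = NOT True = False
n12 = n3 NOR n2 = True NOR False = False
n15 = n8 NOR n12 = False NOR False = True
n16 = NOT n1 = NOT False = True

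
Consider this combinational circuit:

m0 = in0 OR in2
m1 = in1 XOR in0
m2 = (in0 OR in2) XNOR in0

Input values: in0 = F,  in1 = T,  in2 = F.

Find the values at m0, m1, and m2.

m0 = F OR F = F
m1 = T XOR F = T
m2 = (F OR F) XNOR F = T

m0 = F  m1 = T  m2 = T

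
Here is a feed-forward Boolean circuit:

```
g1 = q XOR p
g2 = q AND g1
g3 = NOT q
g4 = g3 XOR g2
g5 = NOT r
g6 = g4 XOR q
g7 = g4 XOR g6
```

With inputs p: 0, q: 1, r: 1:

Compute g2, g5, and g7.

g2 = 1, g5 = 0, g7 = 1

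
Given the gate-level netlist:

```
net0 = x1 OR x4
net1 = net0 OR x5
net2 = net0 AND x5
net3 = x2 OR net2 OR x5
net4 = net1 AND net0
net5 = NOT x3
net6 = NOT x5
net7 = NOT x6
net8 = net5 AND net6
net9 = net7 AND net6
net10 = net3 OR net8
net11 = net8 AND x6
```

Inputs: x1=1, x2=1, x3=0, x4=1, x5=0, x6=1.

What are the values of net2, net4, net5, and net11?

net2 = 0, net4 = 1, net5 = 1, net11 = 1

net0 = x1 OR x4 = 1 OR 1 = 1
net1 = net0 OR x5 = 1 OR 0 = 1
net2 = net0 AND x5 = 1 AND 0 = 0
net4 = net1 AND net0 = 1 AND 1 = 1
net5 = NOT x3 = NOT 0 = 1
net6 = NOT x5 = NOT 0 = 1
net8 = net5 AND net6 = 1 AND 1 = 1
net11 = net8 AND x6 = 1 AND 1 = 1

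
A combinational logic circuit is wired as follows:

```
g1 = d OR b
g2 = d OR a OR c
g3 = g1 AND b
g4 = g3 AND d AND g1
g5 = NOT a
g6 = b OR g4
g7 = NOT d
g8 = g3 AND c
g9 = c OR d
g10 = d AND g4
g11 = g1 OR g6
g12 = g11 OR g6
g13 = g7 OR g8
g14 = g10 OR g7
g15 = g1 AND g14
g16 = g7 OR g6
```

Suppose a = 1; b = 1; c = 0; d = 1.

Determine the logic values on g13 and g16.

g13 = 0, g16 = 1

g1 = d OR b = 1 OR 1 = 1
g3 = g1 AND b = 1 AND 1 = 1
g4 = g3 AND d AND g1 = 1 AND 1 AND 1 = 1
g6 = b OR g4 = 1 OR 1 = 1
g7 = NOT d = NOT 1 = 0
g8 = g3 AND c = 1 AND 0 = 0
g13 = g7 OR g8 = 0 OR 0 = 0
g16 = g7 OR g6 = 0 OR 1 = 1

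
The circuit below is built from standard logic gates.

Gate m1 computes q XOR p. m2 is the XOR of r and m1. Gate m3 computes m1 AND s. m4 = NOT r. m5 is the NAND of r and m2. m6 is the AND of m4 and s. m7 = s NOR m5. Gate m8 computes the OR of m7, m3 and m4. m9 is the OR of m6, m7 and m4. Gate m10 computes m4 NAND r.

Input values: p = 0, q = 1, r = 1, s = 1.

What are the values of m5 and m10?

m1 = q XOR p = 1 XOR 0 = 1
m2 = r XOR m1 = 1 XOR 1 = 0
m4 = NOT r = NOT 1 = 0
m5 = r NAND m2 = 1 NAND 0 = 1
m10 = m4 NAND r = 0 NAND 1 = 1

m5 = 1, m10 = 1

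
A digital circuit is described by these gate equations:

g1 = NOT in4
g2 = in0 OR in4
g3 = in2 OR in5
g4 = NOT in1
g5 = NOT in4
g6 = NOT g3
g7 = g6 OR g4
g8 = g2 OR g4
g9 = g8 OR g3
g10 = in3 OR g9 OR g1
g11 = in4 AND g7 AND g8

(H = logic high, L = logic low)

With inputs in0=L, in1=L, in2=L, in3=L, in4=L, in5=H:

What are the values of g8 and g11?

g8 = H, g11 = L

g2 = in0 OR in4 = L OR L = L
g3 = in2 OR in5 = L OR H = H
g4 = NOT in1 = NOT L = H
g6 = NOT g3 = NOT H = L
g7 = g6 OR g4 = L OR H = H
g8 = g2 OR g4 = L OR H = H
g11 = in4 AND g7 AND g8 = L AND H AND H = L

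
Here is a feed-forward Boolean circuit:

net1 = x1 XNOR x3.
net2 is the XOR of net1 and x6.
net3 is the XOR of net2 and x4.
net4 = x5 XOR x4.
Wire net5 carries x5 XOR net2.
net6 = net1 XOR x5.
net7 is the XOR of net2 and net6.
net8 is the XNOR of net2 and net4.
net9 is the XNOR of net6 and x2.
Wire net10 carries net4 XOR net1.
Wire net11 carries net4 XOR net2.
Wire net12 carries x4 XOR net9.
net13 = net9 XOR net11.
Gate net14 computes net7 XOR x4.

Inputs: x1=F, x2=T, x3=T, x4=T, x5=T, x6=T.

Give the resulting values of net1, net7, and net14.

net1 = F, net7 = F, net14 = T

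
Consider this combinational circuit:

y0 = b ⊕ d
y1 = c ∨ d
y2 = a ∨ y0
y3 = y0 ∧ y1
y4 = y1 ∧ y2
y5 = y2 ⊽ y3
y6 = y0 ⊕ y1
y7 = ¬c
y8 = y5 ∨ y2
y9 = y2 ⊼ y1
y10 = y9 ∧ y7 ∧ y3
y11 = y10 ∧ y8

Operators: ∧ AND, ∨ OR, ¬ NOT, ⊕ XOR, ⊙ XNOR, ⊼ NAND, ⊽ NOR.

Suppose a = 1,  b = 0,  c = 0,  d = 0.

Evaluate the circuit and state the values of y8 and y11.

y0 = b XOR d = 0 XOR 0 = 0
y1 = c OR d = 0 OR 0 = 0
y2 = a OR y0 = 1 OR 0 = 1
y3 = y0 AND y1 = 0 AND 0 = 0
y5 = y2 NOR y3 = 1 NOR 0 = 0
y7 = NOT c = NOT 0 = 1
y8 = y5 OR y2 = 0 OR 1 = 1
y9 = y2 NAND y1 = 1 NAND 0 = 1
y10 = y9 AND y7 AND y3 = 1 AND 1 AND 0 = 0
y11 = y10 AND y8 = 0 AND 1 = 0

y8 = 1, y11 = 0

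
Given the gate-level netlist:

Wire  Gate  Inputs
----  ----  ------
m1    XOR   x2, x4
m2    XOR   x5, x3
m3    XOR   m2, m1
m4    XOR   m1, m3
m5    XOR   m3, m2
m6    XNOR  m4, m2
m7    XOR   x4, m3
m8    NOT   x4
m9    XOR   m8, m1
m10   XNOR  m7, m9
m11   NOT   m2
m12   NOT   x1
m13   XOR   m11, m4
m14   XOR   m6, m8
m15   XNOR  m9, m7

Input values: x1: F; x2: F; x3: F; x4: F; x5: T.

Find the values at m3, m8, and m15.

m3 = T, m8 = T, m15 = T

m1 = x2 XOR x4 = F XOR F = F
m2 = x5 XOR x3 = T XOR F = T
m3 = m2 XOR m1 = T XOR F = T
m7 = x4 XOR m3 = F XOR T = T
m8 = NOT x4 = NOT F = T
m9 = m8 XOR m1 = T XOR F = T
m15 = m9 XNOR m7 = T XNOR T = T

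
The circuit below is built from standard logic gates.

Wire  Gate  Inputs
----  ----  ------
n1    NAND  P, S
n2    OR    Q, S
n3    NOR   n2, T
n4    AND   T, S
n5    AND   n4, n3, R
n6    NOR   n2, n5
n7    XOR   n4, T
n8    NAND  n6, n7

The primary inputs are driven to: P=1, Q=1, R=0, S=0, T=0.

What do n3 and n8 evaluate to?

n3 = 0, n8 = 1

n2 = Q OR S = 1 OR 0 = 1
n3 = n2 NOR T = 1 NOR 0 = 0
n4 = T AND S = 0 AND 0 = 0
n5 = n4 AND n3 AND R = 0 AND 0 AND 0 = 0
n6 = n2 NOR n5 = 1 NOR 0 = 0
n7 = n4 XOR T = 0 XOR 0 = 0
n8 = n6 NAND n7 = 0 NAND 0 = 1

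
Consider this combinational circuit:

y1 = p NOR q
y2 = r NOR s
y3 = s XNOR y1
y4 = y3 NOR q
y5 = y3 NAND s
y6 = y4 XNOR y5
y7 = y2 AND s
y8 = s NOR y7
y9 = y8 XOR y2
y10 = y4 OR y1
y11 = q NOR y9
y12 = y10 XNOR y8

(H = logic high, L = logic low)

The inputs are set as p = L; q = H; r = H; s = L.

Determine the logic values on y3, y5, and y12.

y1 = p NOR q = L NOR H = L
y2 = r NOR s = H NOR L = L
y3 = s XNOR y1 = L XNOR L = H
y4 = y3 NOR q = H NOR H = L
y5 = y3 NAND s = H NAND L = H
y7 = y2 AND s = L AND L = L
y8 = s NOR y7 = L NOR L = H
y10 = y4 OR y1 = L OR L = L
y12 = y10 XNOR y8 = L XNOR H = L

y3 = H  y5 = H  y12 = L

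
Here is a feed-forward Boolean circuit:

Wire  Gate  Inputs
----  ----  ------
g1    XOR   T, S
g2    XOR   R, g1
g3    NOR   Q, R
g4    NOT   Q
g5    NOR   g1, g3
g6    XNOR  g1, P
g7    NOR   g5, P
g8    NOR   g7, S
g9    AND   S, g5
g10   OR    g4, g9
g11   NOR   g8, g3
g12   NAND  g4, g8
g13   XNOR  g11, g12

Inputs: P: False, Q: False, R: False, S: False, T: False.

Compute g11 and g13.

g11 = False; g13 = False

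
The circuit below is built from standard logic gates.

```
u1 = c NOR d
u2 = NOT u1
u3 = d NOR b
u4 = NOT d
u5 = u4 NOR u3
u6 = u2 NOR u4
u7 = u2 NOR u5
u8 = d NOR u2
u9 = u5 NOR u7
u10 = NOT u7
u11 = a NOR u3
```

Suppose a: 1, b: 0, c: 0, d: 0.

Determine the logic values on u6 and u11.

u1 = c NOR d = 0 NOR 0 = 1
u2 = NOT u1 = NOT 1 = 0
u3 = d NOR b = 0 NOR 0 = 1
u4 = NOT d = NOT 0 = 1
u6 = u2 NOR u4 = 0 NOR 1 = 0
u11 = a NOR u3 = 1 NOR 1 = 0

u6 = 0, u11 = 0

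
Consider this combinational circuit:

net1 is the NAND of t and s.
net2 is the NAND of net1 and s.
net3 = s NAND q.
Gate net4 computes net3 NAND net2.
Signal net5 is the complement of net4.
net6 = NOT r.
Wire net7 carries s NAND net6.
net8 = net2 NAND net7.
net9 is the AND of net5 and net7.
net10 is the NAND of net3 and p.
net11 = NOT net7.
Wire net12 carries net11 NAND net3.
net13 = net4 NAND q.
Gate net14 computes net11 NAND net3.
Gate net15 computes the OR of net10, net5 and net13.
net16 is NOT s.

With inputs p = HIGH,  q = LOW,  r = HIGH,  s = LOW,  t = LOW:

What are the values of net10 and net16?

net10 = LOW, net16 = HIGH

net3 = s NAND q = LOW NAND LOW = HIGH
net10 = net3 NAND p = HIGH NAND HIGH = LOW
net16 = NOT s = NOT LOW = HIGH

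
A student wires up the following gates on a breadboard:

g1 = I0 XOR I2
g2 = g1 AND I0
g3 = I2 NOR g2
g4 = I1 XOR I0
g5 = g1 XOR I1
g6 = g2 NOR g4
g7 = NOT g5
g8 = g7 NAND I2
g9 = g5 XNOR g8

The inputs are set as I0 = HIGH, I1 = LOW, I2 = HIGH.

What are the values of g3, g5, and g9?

g3 = LOW  g5 = LOW  g9 = HIGH

g1 = I0 XOR I2 = HIGH XOR HIGH = LOW
g2 = g1 AND I0 = LOW AND HIGH = LOW
g3 = I2 NOR g2 = HIGH NOR LOW = LOW
g5 = g1 XOR I1 = LOW XOR LOW = LOW
g7 = NOT g5 = NOT LOW = HIGH
g8 = g7 NAND I2 = HIGH NAND HIGH = LOW
g9 = g5 XNOR g8 = LOW XNOR LOW = HIGH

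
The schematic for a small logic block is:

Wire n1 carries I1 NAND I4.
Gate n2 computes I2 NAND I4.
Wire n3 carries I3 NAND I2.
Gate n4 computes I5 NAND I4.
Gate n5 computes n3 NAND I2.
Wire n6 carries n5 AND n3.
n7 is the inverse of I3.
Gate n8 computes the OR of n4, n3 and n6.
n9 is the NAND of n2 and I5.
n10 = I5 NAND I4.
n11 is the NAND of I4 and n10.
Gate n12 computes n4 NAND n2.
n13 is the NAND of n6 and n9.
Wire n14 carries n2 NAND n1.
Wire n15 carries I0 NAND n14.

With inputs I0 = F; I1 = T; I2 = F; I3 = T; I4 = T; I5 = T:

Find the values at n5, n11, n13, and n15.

n5 = T; n11 = T; n13 = T; n15 = T

n1 = I1 NAND I4 = T NAND T = F
n2 = I2 NAND I4 = F NAND T = T
n3 = I3 NAND I2 = T NAND F = T
n5 = n3 NAND I2 = T NAND F = T
n6 = n5 AND n3 = T AND T = T
n9 = n2 NAND I5 = T NAND T = F
n10 = I5 NAND I4 = T NAND T = F
n11 = I4 NAND n10 = T NAND F = T
n13 = n6 NAND n9 = T NAND F = T
n14 = n2 NAND n1 = T NAND F = T
n15 = I0 NAND n14 = F NAND T = T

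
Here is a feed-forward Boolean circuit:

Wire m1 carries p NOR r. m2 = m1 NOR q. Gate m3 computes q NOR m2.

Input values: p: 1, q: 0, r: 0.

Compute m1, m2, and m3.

m1 = 0, m2 = 1, m3 = 0

m1 = p NOR r = 1 NOR 0 = 0
m2 = m1 NOR q = 0 NOR 0 = 1
m3 = q NOR m2 = 0 NOR 1 = 0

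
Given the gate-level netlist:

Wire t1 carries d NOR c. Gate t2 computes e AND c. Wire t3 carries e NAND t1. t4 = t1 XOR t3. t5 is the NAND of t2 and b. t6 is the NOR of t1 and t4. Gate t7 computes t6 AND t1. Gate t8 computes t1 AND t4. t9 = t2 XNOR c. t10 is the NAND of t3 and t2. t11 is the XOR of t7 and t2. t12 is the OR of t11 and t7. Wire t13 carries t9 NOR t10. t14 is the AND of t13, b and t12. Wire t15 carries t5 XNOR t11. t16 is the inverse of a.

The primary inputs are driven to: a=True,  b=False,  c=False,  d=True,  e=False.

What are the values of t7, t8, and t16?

t7 = False, t8 = False, t16 = False

t1 = d NOR c = True NOR False = False
t3 = e NAND t1 = False NAND False = True
t4 = t1 XOR t3 = False XOR True = True
t6 = t1 NOR t4 = False NOR True = False
t7 = t6 AND t1 = False AND False = False
t8 = t1 AND t4 = False AND True = False
t16 = NOT a = NOT True = False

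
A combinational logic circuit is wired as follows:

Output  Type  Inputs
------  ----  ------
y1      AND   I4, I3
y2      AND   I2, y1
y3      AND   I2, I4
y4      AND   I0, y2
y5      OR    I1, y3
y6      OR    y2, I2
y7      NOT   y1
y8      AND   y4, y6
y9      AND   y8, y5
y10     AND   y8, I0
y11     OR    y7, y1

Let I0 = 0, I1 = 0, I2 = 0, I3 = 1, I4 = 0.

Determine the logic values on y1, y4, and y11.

y1 = 0, y4 = 0, y11 = 1

y1 = I4 AND I3 = 0 AND 1 = 0
y2 = I2 AND y1 = 0 AND 0 = 0
y4 = I0 AND y2 = 0 AND 0 = 0
y7 = NOT y1 = NOT 0 = 1
y11 = y7 OR y1 = 1 OR 0 = 1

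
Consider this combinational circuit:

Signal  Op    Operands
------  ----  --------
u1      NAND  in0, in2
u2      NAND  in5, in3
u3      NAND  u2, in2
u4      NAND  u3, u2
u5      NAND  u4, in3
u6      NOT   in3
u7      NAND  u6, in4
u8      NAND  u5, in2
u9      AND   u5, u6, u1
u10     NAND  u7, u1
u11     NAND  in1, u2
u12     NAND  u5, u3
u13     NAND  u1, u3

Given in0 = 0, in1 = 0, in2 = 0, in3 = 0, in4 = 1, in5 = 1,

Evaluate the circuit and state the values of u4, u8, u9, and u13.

u1 = in0 NAND in2 = 0 NAND 0 = 1
u2 = in5 NAND in3 = 1 NAND 0 = 1
u3 = u2 NAND in2 = 1 NAND 0 = 1
u4 = u3 NAND u2 = 1 NAND 1 = 0
u5 = u4 NAND in3 = 0 NAND 0 = 1
u6 = NOT in3 = NOT 0 = 1
u8 = u5 NAND in2 = 1 NAND 0 = 1
u9 = u5 AND u6 AND u1 = 1 AND 1 AND 1 = 1
u13 = u1 NAND u3 = 1 NAND 1 = 0

u4 = 0; u8 = 1; u9 = 1; u13 = 0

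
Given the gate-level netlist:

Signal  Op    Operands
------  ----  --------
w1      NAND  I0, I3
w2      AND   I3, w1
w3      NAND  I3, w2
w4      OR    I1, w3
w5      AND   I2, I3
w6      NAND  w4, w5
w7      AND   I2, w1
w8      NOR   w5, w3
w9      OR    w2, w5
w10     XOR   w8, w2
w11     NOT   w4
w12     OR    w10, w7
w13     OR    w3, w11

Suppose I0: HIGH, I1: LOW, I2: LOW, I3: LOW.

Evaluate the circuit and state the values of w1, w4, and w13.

w1 = I0 NAND I3 = HIGH NAND LOW = HIGH
w2 = I3 AND w1 = LOW AND HIGH = LOW
w3 = I3 NAND w2 = LOW NAND LOW = HIGH
w4 = I1 OR w3 = LOW OR HIGH = HIGH
w11 = NOT w4 = NOT HIGH = LOW
w13 = w3 OR w11 = HIGH OR LOW = HIGH

w1 = HIGH; w4 = HIGH; w13 = HIGH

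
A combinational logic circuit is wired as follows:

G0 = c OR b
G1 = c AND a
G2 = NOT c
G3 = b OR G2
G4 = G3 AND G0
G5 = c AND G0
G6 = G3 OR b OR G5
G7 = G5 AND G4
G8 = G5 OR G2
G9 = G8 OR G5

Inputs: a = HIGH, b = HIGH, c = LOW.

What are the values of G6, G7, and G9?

G6 = HIGH; G7 = LOW; G9 = HIGH

G0 = c OR b = LOW OR HIGH = HIGH
G2 = NOT c = NOT LOW = HIGH
G3 = b OR G2 = HIGH OR HIGH = HIGH
G4 = G3 AND G0 = HIGH AND HIGH = HIGH
G5 = c AND G0 = LOW AND HIGH = LOW
G6 = G3 OR b OR G5 = HIGH OR HIGH OR LOW = HIGH
G7 = G5 AND G4 = LOW AND HIGH = LOW
G8 = G5 OR G2 = LOW OR HIGH = HIGH
G9 = G8 OR G5 = HIGH OR LOW = HIGH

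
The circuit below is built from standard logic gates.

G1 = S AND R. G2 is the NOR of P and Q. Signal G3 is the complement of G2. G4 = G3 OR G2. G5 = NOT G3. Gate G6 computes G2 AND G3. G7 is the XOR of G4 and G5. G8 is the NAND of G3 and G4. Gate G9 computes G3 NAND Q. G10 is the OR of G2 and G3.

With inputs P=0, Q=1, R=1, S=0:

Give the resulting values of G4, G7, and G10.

G2 = P NOR Q = 0 NOR 1 = 0
G3 = NOT G2 = NOT 0 = 1
G4 = G3 OR G2 = 1 OR 0 = 1
G5 = NOT G3 = NOT 1 = 0
G7 = G4 XOR G5 = 1 XOR 0 = 1
G10 = G2 OR G3 = 0 OR 1 = 1

G4 = 1; G7 = 1; G10 = 1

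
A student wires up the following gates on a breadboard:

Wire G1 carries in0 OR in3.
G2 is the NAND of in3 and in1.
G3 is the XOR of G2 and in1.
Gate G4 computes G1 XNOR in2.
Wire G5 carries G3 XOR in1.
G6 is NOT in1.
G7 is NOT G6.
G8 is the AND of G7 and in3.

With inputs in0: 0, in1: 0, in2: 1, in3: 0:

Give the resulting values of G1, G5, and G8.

G1 = in0 OR in3 = 0 OR 0 = 0
G2 = in3 NAND in1 = 0 NAND 0 = 1
G3 = G2 XOR in1 = 1 XOR 0 = 1
G5 = G3 XOR in1 = 1 XOR 0 = 1
G6 = NOT in1 = NOT 0 = 1
G7 = NOT G6 = NOT 1 = 0
G8 = G7 AND in3 = 0 AND 0 = 0

G1 = 0, G5 = 1, G8 = 0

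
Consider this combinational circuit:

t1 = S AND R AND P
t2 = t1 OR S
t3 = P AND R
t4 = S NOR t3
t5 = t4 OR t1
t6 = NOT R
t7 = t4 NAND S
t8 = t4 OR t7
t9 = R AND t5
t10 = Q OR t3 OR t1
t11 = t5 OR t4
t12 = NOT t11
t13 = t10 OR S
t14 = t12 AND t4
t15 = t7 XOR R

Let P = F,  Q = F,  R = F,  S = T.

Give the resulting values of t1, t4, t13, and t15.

t1 = F, t4 = F, t13 = T, t15 = T

t1 = S AND R AND P = T AND F AND F = F
t3 = P AND R = F AND F = F
t4 = S NOR t3 = T NOR F = F
t7 = t4 NAND S = F NAND T = T
t10 = Q OR t3 OR t1 = F OR F OR F = F
t13 = t10 OR S = F OR T = T
t15 = t7 XOR R = T XOR F = T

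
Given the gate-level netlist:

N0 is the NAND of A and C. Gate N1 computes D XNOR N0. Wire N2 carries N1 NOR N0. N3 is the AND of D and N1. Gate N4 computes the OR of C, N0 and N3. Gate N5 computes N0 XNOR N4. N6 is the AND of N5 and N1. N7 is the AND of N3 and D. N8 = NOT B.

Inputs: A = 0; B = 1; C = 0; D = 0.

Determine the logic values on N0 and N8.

N0 = A NAND C = 0 NAND 0 = 1
N8 = NOT B = NOT 1 = 0

N0 = 1; N8 = 0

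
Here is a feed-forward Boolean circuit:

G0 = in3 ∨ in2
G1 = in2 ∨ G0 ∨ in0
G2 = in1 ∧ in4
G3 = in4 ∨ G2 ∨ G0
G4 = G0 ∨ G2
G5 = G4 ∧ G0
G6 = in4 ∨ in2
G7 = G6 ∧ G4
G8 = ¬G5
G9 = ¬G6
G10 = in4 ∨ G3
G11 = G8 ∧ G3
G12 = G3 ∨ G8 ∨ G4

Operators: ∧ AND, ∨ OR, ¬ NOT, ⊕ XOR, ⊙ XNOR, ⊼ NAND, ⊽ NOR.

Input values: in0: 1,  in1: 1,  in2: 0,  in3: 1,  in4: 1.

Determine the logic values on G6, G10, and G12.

G6 = 1, G10 = 1, G12 = 1

G0 = in3 OR in2 = 1 OR 0 = 1
G2 = in1 AND in4 = 1 AND 1 = 1
G3 = in4 OR G2 OR G0 = 1 OR 1 OR 1 = 1
G4 = G0 OR G2 = 1 OR 1 = 1
G5 = G4 AND G0 = 1 AND 1 = 1
G6 = in4 OR in2 = 1 OR 0 = 1
G8 = NOT G5 = NOT 1 = 0
G10 = in4 OR G3 = 1 OR 1 = 1
G12 = G3 OR G8 OR G4 = 1 OR 0 OR 1 = 1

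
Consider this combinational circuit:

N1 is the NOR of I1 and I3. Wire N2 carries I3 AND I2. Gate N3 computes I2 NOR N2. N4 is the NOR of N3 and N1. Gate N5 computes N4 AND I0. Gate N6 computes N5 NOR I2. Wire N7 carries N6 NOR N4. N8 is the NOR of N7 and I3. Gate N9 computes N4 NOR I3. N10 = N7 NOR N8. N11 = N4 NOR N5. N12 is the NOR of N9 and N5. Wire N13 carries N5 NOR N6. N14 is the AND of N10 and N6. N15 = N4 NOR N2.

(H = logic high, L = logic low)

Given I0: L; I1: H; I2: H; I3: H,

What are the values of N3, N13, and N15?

N3 = L  N13 = H  N15 = L

N1 = I1 NOR I3 = H NOR H = L
N2 = I3 AND I2 = H AND H = H
N3 = I2 NOR N2 = H NOR H = L
N4 = N3 NOR N1 = L NOR L = H
N5 = N4 AND I0 = H AND L = L
N6 = N5 NOR I2 = L NOR H = L
N13 = N5 NOR N6 = L NOR L = H
N15 = N4 NOR N2 = H NOR H = L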